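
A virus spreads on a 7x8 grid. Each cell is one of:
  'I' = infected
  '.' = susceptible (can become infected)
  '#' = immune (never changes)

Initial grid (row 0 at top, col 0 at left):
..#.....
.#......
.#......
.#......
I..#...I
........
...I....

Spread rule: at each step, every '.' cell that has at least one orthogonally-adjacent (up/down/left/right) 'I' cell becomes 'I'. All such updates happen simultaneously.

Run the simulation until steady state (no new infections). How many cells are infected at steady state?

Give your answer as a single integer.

Answer: 51

Derivation:
Step 0 (initial): 3 infected
Step 1: +9 new -> 12 infected
Step 2: +13 new -> 25 infected
Step 3: +8 new -> 33 infected
Step 4: +7 new -> 40 infected
Step 5: +6 new -> 46 infected
Step 6: +3 new -> 49 infected
Step 7: +2 new -> 51 infected
Step 8: +0 new -> 51 infected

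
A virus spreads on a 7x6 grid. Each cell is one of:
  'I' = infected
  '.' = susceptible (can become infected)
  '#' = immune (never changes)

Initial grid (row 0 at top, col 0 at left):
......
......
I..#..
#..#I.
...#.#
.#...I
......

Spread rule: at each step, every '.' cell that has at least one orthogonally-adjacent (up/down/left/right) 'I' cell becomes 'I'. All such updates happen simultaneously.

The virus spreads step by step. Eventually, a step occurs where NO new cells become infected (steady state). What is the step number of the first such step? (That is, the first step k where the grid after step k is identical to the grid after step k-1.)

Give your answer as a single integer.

Step 0 (initial): 3 infected
Step 1: +7 new -> 10 infected
Step 2: +8 new -> 18 infected
Step 3: +9 new -> 27 infected
Step 4: +6 new -> 33 infected
Step 5: +2 new -> 35 infected
Step 6: +1 new -> 36 infected
Step 7: +0 new -> 36 infected

Answer: 7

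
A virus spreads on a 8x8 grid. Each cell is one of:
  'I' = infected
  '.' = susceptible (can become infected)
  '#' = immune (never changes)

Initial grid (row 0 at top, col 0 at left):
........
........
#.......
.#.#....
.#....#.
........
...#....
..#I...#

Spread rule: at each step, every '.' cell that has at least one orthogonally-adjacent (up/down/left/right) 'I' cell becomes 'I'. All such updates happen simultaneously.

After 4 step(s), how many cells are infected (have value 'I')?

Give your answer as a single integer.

Answer: 11

Derivation:
Step 0 (initial): 1 infected
Step 1: +1 new -> 2 infected
Step 2: +2 new -> 4 infected
Step 3: +3 new -> 7 infected
Step 4: +4 new -> 11 infected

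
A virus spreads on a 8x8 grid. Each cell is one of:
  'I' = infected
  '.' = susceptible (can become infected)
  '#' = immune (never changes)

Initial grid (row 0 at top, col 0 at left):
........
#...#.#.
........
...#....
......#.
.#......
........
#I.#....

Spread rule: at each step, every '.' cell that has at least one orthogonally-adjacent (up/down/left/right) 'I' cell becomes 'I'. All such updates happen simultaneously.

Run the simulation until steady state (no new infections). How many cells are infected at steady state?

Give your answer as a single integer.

Step 0 (initial): 1 infected
Step 1: +2 new -> 3 infected
Step 2: +2 new -> 5 infected
Step 3: +3 new -> 8 infected
Step 4: +4 new -> 12 infected
Step 5: +7 new -> 19 infected
Step 6: +7 new -> 26 infected
Step 7: +8 new -> 34 infected
Step 8: +7 new -> 41 infected
Step 9: +5 new -> 46 infected
Step 10: +5 new -> 51 infected
Step 11: +2 new -> 53 infected
Step 12: +2 new -> 55 infected
Step 13: +1 new -> 56 infected
Step 14: +0 new -> 56 infected

Answer: 56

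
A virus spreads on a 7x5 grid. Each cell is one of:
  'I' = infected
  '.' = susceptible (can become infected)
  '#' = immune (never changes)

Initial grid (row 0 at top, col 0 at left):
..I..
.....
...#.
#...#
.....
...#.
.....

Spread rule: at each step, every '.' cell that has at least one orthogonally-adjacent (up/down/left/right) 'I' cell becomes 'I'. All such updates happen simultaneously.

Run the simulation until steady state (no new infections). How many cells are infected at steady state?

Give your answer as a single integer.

Answer: 31

Derivation:
Step 0 (initial): 1 infected
Step 1: +3 new -> 4 infected
Step 2: +5 new -> 9 infected
Step 3: +4 new -> 13 infected
Step 4: +5 new -> 18 infected
Step 5: +3 new -> 21 infected
Step 6: +4 new -> 25 infected
Step 7: +4 new -> 29 infected
Step 8: +2 new -> 31 infected
Step 9: +0 new -> 31 infected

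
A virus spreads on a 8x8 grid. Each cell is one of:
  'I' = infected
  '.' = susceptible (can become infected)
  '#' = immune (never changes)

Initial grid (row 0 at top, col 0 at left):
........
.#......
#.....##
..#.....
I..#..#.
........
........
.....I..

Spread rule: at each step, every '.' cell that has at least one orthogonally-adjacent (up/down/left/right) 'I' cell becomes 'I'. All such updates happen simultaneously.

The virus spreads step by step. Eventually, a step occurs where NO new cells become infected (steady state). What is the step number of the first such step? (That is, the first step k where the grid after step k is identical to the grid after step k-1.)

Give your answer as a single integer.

Answer: 10

Derivation:
Step 0 (initial): 2 infected
Step 1: +6 new -> 8 infected
Step 2: +9 new -> 17 infected
Step 3: +10 new -> 27 infected
Step 4: +7 new -> 34 infected
Step 5: +6 new -> 40 infected
Step 6: +6 new -> 46 infected
Step 7: +5 new -> 51 infected
Step 8: +4 new -> 55 infected
Step 9: +2 new -> 57 infected
Step 10: +0 new -> 57 infected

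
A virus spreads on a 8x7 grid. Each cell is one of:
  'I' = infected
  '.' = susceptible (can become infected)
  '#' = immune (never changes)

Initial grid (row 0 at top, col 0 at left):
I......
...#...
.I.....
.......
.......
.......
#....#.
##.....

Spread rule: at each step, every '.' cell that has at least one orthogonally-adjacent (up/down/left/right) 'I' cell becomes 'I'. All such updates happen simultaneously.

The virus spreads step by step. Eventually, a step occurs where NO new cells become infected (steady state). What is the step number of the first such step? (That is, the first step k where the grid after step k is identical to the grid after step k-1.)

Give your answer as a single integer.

Step 0 (initial): 2 infected
Step 1: +6 new -> 8 infected
Step 2: +6 new -> 14 infected
Step 3: +6 new -> 20 infected
Step 4: +8 new -> 28 infected
Step 5: +7 new -> 35 infected
Step 6: +7 new -> 42 infected
Step 7: +4 new -> 46 infected
Step 8: +2 new -> 48 infected
Step 9: +2 new -> 50 infected
Step 10: +1 new -> 51 infected
Step 11: +0 new -> 51 infected

Answer: 11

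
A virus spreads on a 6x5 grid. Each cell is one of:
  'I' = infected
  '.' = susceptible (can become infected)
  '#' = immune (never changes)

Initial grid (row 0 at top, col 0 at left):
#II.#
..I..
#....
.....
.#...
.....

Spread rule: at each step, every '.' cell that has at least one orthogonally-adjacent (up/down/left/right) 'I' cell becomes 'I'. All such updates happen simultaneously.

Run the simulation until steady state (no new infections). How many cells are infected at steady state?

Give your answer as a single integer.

Step 0 (initial): 3 infected
Step 1: +4 new -> 7 infected
Step 2: +5 new -> 12 infected
Step 3: +4 new -> 16 infected
Step 4: +4 new -> 20 infected
Step 5: +4 new -> 24 infected
Step 6: +2 new -> 26 infected
Step 7: +0 new -> 26 infected

Answer: 26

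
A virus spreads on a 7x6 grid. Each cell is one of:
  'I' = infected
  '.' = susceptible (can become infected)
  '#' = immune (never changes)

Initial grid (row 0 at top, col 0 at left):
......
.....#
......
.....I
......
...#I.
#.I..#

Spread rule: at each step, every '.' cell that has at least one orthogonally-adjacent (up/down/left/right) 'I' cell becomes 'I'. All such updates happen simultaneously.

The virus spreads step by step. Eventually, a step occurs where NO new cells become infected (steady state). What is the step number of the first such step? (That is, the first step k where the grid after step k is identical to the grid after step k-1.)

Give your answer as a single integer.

Answer: 9

Derivation:
Step 0 (initial): 3 infected
Step 1: +9 new -> 12 infected
Step 2: +5 new -> 17 infected
Step 3: +5 new -> 22 infected
Step 4: +5 new -> 27 infected
Step 5: +5 new -> 32 infected
Step 6: +3 new -> 35 infected
Step 7: +2 new -> 37 infected
Step 8: +1 new -> 38 infected
Step 9: +0 new -> 38 infected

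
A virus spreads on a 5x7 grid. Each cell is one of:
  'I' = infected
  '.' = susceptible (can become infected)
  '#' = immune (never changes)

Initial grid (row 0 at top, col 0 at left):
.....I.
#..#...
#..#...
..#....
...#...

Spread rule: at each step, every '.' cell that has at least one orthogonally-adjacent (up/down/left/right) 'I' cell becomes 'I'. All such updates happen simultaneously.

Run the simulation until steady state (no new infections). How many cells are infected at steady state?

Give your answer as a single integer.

Step 0 (initial): 1 infected
Step 1: +3 new -> 4 infected
Step 2: +4 new -> 8 infected
Step 3: +4 new -> 12 infected
Step 4: +5 new -> 17 infected
Step 5: +6 new -> 23 infected
Step 6: +1 new -> 24 infected
Step 7: +1 new -> 25 infected
Step 8: +2 new -> 27 infected
Step 9: +2 new -> 29 infected
Step 10: +0 new -> 29 infected

Answer: 29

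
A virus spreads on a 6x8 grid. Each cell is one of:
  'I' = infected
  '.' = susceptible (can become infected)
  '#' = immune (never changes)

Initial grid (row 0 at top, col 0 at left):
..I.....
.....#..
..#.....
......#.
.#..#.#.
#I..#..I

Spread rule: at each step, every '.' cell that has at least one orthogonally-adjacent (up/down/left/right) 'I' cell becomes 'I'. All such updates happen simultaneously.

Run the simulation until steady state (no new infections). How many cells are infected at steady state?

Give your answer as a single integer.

Step 0 (initial): 3 infected
Step 1: +6 new -> 9 infected
Step 2: +8 new -> 17 infected
Step 3: +9 new -> 26 infected
Step 4: +8 new -> 34 infected
Step 5: +5 new -> 39 infected
Step 6: +1 new -> 40 infected
Step 7: +0 new -> 40 infected

Answer: 40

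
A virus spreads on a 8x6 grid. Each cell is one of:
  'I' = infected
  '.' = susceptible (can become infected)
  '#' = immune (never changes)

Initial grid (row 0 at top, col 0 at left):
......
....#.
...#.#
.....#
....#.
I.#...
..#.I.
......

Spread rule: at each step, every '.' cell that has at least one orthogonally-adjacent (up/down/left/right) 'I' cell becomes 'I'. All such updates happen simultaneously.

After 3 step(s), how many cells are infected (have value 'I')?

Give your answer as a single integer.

Answer: 24

Derivation:
Step 0 (initial): 2 infected
Step 1: +7 new -> 9 infected
Step 2: +8 new -> 17 infected
Step 3: +7 new -> 24 infected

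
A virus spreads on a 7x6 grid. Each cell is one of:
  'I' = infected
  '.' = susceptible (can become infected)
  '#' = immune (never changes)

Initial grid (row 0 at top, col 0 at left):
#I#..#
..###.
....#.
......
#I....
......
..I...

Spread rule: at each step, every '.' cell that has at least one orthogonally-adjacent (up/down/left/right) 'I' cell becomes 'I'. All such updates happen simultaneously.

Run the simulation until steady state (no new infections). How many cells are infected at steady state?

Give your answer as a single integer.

Answer: 32

Derivation:
Step 0 (initial): 3 infected
Step 1: +7 new -> 10 infected
Step 2: +9 new -> 19 infected
Step 3: +6 new -> 25 infected
Step 4: +4 new -> 29 infected
Step 5: +1 new -> 30 infected
Step 6: +1 new -> 31 infected
Step 7: +1 new -> 32 infected
Step 8: +0 new -> 32 infected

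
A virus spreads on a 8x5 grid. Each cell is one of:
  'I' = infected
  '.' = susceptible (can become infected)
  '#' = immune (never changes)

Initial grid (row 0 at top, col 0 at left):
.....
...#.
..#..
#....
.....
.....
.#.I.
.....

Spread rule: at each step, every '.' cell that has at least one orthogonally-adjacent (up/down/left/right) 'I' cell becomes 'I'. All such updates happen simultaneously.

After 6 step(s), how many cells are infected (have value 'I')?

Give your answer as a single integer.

Step 0 (initial): 1 infected
Step 1: +4 new -> 5 infected
Step 2: +5 new -> 10 infected
Step 3: +5 new -> 15 infected
Step 4: +6 new -> 21 infected
Step 5: +4 new -> 25 infected
Step 6: +2 new -> 27 infected

Answer: 27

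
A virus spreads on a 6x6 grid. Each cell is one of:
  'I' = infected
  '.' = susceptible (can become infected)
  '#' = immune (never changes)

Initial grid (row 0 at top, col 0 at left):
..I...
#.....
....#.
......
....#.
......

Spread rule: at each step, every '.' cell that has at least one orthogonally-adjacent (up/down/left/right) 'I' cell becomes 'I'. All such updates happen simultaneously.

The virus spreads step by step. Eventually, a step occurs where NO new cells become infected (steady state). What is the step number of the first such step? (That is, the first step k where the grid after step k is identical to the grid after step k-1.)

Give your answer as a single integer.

Step 0 (initial): 1 infected
Step 1: +3 new -> 4 infected
Step 2: +5 new -> 9 infected
Step 3: +5 new -> 14 infected
Step 4: +5 new -> 19 infected
Step 5: +6 new -> 25 infected
Step 6: +4 new -> 29 infected
Step 7: +3 new -> 32 infected
Step 8: +1 new -> 33 infected
Step 9: +0 new -> 33 infected

Answer: 9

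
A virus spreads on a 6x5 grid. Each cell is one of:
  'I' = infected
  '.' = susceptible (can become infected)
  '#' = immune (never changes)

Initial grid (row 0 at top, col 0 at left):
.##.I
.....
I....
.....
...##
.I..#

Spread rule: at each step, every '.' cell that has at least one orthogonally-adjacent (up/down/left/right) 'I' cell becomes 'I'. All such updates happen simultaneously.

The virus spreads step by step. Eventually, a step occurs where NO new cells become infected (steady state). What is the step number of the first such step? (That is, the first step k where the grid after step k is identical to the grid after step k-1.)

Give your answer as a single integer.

Answer: 5

Derivation:
Step 0 (initial): 3 infected
Step 1: +8 new -> 11 infected
Step 2: +9 new -> 20 infected
Step 3: +4 new -> 24 infected
Step 4: +1 new -> 25 infected
Step 5: +0 new -> 25 infected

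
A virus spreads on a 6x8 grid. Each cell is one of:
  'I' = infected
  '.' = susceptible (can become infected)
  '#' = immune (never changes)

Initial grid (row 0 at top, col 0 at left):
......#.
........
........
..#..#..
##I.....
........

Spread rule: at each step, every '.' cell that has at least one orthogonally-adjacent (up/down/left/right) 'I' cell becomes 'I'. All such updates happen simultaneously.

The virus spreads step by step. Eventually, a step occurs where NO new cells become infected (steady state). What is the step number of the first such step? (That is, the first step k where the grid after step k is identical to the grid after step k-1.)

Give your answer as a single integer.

Answer: 10

Derivation:
Step 0 (initial): 1 infected
Step 1: +2 new -> 3 infected
Step 2: +4 new -> 7 infected
Step 3: +5 new -> 12 infected
Step 4: +5 new -> 17 infected
Step 5: +8 new -> 25 infected
Step 6: +9 new -> 34 infected
Step 7: +6 new -> 40 infected
Step 8: +2 new -> 42 infected
Step 9: +1 new -> 43 infected
Step 10: +0 new -> 43 infected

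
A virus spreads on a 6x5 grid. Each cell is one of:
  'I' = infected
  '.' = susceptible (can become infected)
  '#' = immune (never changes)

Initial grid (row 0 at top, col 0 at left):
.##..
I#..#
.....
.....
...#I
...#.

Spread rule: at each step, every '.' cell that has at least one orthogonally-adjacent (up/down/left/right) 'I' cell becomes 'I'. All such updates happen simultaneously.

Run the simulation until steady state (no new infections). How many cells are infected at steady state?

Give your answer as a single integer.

Step 0 (initial): 2 infected
Step 1: +4 new -> 6 infected
Step 2: +4 new -> 10 infected
Step 3: +5 new -> 15 infected
Step 4: +5 new -> 20 infected
Step 5: +3 new -> 23 infected
Step 6: +1 new -> 24 infected
Step 7: +0 new -> 24 infected

Answer: 24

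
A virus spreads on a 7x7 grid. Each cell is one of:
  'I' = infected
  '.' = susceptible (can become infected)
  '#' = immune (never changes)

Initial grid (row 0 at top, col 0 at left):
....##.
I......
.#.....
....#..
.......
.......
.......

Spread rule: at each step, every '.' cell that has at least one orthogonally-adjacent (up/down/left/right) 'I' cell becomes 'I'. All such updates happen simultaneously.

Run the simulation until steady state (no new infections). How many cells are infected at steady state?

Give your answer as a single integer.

Step 0 (initial): 1 infected
Step 1: +3 new -> 4 infected
Step 2: +3 new -> 7 infected
Step 3: +5 new -> 12 infected
Step 4: +6 new -> 18 infected
Step 5: +6 new -> 24 infected
Step 6: +5 new -> 29 infected
Step 7: +6 new -> 35 infected
Step 8: +4 new -> 39 infected
Step 9: +3 new -> 42 infected
Step 10: +2 new -> 44 infected
Step 11: +1 new -> 45 infected
Step 12: +0 new -> 45 infected

Answer: 45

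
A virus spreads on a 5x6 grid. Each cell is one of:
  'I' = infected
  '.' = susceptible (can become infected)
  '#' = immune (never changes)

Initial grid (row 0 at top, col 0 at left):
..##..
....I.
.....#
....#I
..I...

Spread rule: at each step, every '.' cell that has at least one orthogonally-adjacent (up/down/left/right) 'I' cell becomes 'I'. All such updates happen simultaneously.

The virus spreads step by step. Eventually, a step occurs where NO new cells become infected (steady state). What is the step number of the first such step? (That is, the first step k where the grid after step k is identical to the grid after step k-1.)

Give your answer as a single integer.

Answer: 6

Derivation:
Step 0 (initial): 3 infected
Step 1: +8 new -> 11 infected
Step 2: +8 new -> 19 infected
Step 3: +3 new -> 22 infected
Step 4: +3 new -> 25 infected
Step 5: +1 new -> 26 infected
Step 6: +0 new -> 26 infected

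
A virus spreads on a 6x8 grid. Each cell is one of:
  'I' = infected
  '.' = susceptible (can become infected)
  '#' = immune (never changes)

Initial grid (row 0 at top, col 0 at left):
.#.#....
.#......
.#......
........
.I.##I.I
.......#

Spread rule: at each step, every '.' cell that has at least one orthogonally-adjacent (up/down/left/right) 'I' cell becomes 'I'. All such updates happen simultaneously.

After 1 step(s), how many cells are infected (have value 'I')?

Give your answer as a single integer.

Answer: 11

Derivation:
Step 0 (initial): 3 infected
Step 1: +8 new -> 11 infected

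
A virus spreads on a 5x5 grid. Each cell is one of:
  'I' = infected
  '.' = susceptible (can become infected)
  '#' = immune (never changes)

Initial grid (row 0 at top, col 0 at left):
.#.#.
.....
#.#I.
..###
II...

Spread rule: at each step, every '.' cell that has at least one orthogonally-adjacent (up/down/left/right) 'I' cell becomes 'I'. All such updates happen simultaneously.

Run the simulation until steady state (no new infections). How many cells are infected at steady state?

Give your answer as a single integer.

Step 0 (initial): 3 infected
Step 1: +5 new -> 8 infected
Step 2: +4 new -> 12 infected
Step 3: +4 new -> 16 infected
Step 4: +1 new -> 17 infected
Step 5: +1 new -> 18 infected
Step 6: +0 new -> 18 infected

Answer: 18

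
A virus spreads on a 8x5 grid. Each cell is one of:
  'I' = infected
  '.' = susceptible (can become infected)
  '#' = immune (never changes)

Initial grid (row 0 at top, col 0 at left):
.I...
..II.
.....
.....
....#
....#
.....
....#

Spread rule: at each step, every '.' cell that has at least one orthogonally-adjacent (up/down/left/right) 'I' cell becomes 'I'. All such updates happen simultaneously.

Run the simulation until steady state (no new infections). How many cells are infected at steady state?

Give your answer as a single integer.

Answer: 37

Derivation:
Step 0 (initial): 3 infected
Step 1: +7 new -> 10 infected
Step 2: +6 new -> 16 infected
Step 3: +5 new -> 21 infected
Step 4: +4 new -> 25 infected
Step 5: +4 new -> 29 infected
Step 6: +5 new -> 34 infected
Step 7: +2 new -> 36 infected
Step 8: +1 new -> 37 infected
Step 9: +0 new -> 37 infected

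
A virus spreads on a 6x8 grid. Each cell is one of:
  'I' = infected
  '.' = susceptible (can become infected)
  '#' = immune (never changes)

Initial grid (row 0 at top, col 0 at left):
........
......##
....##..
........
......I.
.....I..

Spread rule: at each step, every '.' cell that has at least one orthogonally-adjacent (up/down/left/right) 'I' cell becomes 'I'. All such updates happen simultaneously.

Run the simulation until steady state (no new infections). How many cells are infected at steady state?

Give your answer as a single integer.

Answer: 44

Derivation:
Step 0 (initial): 2 infected
Step 1: +5 new -> 7 infected
Step 2: +6 new -> 13 infected
Step 3: +4 new -> 17 infected
Step 4: +3 new -> 20 infected
Step 5: +4 new -> 24 infected
Step 6: +4 new -> 28 infected
Step 7: +5 new -> 33 infected
Step 8: +5 new -> 38 infected
Step 9: +3 new -> 41 infected
Step 10: +2 new -> 43 infected
Step 11: +1 new -> 44 infected
Step 12: +0 new -> 44 infected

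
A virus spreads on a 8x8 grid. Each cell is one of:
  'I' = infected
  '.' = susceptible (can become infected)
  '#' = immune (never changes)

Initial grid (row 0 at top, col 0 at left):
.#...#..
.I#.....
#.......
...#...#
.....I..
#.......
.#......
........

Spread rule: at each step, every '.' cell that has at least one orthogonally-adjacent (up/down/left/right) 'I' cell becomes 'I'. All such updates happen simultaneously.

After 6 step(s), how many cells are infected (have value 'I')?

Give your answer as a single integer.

Step 0 (initial): 2 infected
Step 1: +6 new -> 8 infected
Step 2: +11 new -> 19 infected
Step 3: +13 new -> 32 infected
Step 4: +11 new -> 43 infected
Step 5: +7 new -> 50 infected
Step 6: +3 new -> 53 infected

Answer: 53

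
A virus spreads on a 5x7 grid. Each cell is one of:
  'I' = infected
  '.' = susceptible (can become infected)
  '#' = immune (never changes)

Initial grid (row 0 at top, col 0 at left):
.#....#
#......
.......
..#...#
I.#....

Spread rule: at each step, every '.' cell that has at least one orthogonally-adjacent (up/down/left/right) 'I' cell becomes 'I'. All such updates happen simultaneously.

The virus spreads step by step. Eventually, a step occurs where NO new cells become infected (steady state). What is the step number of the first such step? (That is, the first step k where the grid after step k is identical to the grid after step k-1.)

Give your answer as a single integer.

Step 0 (initial): 1 infected
Step 1: +2 new -> 3 infected
Step 2: +2 new -> 5 infected
Step 3: +1 new -> 6 infected
Step 4: +2 new -> 8 infected
Step 5: +2 new -> 10 infected
Step 6: +4 new -> 14 infected
Step 7: +5 new -> 19 infected
Step 8: +5 new -> 24 infected
Step 9: +3 new -> 27 infected
Step 10: +1 new -> 28 infected
Step 11: +0 new -> 28 infected

Answer: 11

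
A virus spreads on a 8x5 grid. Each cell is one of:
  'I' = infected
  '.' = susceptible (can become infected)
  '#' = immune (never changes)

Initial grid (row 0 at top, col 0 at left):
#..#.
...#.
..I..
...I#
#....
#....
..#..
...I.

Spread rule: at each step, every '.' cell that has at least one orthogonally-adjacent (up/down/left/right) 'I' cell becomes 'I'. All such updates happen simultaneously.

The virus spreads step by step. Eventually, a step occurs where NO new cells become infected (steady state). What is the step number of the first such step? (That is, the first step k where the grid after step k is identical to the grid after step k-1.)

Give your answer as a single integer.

Step 0 (initial): 3 infected
Step 1: +8 new -> 11 infected
Step 2: +10 new -> 21 infected
Step 3: +9 new -> 30 infected
Step 4: +3 new -> 33 infected
Step 5: +0 new -> 33 infected

Answer: 5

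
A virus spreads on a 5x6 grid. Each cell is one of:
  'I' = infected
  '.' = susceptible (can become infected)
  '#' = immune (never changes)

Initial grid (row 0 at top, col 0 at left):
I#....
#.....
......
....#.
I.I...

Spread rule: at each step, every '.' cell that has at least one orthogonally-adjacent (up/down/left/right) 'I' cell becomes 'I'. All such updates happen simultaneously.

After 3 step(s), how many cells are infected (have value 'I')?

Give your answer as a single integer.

Answer: 16

Derivation:
Step 0 (initial): 3 infected
Step 1: +4 new -> 7 infected
Step 2: +5 new -> 12 infected
Step 3: +4 new -> 16 infected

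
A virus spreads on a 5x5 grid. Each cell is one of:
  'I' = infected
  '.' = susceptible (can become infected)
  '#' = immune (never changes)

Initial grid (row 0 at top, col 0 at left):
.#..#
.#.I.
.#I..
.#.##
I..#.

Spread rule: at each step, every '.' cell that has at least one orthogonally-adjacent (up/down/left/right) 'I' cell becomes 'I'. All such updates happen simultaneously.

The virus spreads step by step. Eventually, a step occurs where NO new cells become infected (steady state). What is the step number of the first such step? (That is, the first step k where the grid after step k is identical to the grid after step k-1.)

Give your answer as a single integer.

Step 0 (initial): 3 infected
Step 1: +7 new -> 10 infected
Step 2: +4 new -> 14 infected
Step 3: +1 new -> 15 infected
Step 4: +1 new -> 16 infected
Step 5: +0 new -> 16 infected

Answer: 5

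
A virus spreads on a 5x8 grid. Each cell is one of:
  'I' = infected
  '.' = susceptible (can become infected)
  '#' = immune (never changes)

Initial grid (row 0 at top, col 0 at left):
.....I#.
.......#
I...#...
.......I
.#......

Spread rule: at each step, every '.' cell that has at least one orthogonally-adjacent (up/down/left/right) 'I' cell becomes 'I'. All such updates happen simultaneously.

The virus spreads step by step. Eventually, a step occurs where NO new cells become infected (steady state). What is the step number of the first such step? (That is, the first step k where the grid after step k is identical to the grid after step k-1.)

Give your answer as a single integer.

Step 0 (initial): 3 infected
Step 1: +8 new -> 11 infected
Step 2: +12 new -> 23 infected
Step 3: +8 new -> 31 infected
Step 4: +3 new -> 34 infected
Step 5: +1 new -> 35 infected
Step 6: +0 new -> 35 infected

Answer: 6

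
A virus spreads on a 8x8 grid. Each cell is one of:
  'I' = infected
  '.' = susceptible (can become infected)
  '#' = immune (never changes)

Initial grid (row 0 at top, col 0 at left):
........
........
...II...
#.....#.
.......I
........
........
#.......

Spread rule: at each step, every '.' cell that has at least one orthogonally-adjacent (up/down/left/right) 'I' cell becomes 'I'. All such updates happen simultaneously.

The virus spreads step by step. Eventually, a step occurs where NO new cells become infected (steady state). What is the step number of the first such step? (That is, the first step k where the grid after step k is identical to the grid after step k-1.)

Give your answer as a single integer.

Answer: 8

Derivation:
Step 0 (initial): 3 infected
Step 1: +9 new -> 12 infected
Step 2: +14 new -> 26 infected
Step 3: +13 new -> 39 infected
Step 4: +10 new -> 49 infected
Step 5: +7 new -> 56 infected
Step 6: +3 new -> 59 infected
Step 7: +2 new -> 61 infected
Step 8: +0 new -> 61 infected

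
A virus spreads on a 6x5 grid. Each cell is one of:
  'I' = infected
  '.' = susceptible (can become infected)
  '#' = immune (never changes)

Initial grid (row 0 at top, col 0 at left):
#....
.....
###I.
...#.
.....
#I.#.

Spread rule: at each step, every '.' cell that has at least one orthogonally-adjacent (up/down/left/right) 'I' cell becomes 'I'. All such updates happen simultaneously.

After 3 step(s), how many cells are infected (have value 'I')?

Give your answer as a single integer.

Step 0 (initial): 2 infected
Step 1: +4 new -> 6 infected
Step 2: +7 new -> 13 infected
Step 3: +7 new -> 20 infected

Answer: 20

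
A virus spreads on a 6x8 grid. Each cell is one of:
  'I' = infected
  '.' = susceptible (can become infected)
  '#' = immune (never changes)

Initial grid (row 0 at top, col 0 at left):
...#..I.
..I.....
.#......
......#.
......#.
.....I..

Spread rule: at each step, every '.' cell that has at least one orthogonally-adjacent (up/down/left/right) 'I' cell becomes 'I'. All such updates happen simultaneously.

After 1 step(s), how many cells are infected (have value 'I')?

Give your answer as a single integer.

Step 0 (initial): 3 infected
Step 1: +10 new -> 13 infected

Answer: 13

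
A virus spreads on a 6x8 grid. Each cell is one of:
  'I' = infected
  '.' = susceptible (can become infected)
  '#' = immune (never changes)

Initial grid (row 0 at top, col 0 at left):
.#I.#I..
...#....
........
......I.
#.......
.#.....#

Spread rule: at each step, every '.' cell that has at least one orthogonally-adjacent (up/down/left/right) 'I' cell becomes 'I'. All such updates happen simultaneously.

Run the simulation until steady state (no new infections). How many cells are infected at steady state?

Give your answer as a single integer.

Step 0 (initial): 3 infected
Step 1: +8 new -> 11 infected
Step 2: +11 new -> 22 infected
Step 3: +9 new -> 31 infected
Step 4: +6 new -> 37 infected
Step 5: +4 new -> 41 infected
Step 6: +0 new -> 41 infected

Answer: 41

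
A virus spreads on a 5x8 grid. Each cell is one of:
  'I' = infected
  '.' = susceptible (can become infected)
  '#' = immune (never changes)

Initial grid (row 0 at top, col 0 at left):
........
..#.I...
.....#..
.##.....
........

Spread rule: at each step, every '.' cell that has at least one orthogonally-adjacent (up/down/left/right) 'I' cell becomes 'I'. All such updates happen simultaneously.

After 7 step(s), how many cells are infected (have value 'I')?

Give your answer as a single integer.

Step 0 (initial): 1 infected
Step 1: +4 new -> 5 infected
Step 2: +5 new -> 10 infected
Step 3: +8 new -> 18 infected
Step 4: +7 new -> 25 infected
Step 5: +6 new -> 31 infected
Step 6: +4 new -> 35 infected
Step 7: +1 new -> 36 infected

Answer: 36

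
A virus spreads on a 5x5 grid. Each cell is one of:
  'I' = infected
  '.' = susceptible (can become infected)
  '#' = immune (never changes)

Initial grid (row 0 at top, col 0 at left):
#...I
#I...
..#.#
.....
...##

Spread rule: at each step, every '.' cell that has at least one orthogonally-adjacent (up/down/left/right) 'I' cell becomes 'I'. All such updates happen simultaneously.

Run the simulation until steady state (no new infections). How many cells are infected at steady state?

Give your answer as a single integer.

Step 0 (initial): 2 infected
Step 1: +5 new -> 7 infected
Step 2: +4 new -> 11 infected
Step 3: +4 new -> 15 infected
Step 4: +3 new -> 18 infected
Step 5: +1 new -> 19 infected
Step 6: +0 new -> 19 infected

Answer: 19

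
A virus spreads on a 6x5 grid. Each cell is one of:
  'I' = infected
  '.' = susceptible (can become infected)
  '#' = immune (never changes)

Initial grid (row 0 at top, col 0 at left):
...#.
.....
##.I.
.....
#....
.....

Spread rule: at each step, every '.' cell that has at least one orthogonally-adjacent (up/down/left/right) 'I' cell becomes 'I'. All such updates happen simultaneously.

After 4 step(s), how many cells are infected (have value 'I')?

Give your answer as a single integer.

Step 0 (initial): 1 infected
Step 1: +4 new -> 5 infected
Step 2: +5 new -> 10 infected
Step 3: +7 new -> 17 infected
Step 4: +6 new -> 23 infected

Answer: 23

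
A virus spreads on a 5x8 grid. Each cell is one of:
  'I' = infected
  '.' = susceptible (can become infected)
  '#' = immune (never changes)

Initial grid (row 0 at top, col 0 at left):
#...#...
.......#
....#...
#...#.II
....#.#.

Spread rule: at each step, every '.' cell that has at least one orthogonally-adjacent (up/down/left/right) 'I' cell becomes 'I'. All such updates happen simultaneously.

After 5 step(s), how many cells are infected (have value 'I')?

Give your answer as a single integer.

Answer: 15

Derivation:
Step 0 (initial): 2 infected
Step 1: +4 new -> 6 infected
Step 2: +3 new -> 9 infected
Step 3: +2 new -> 11 infected
Step 4: +3 new -> 14 infected
Step 5: +1 new -> 15 infected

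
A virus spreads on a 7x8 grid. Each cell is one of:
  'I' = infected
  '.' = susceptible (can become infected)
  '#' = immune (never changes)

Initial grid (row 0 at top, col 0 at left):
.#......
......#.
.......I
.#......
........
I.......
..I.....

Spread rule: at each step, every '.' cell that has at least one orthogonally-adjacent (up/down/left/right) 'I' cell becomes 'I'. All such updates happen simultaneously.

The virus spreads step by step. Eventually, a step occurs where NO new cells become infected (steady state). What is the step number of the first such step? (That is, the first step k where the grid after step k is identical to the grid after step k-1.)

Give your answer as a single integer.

Step 0 (initial): 3 infected
Step 1: +9 new -> 12 infected
Step 2: +9 new -> 21 infected
Step 3: +11 new -> 32 infected
Step 4: +14 new -> 46 infected
Step 5: +5 new -> 51 infected
Step 6: +2 new -> 53 infected
Step 7: +0 new -> 53 infected

Answer: 7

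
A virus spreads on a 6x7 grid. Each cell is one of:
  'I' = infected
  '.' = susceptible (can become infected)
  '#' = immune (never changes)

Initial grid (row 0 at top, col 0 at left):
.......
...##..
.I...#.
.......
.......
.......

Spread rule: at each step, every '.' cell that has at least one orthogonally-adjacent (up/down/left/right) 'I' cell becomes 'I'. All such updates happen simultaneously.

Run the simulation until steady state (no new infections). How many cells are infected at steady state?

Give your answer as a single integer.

Answer: 39

Derivation:
Step 0 (initial): 1 infected
Step 1: +4 new -> 5 infected
Step 2: +7 new -> 12 infected
Step 3: +7 new -> 19 infected
Step 4: +5 new -> 24 infected
Step 5: +4 new -> 28 infected
Step 6: +4 new -> 32 infected
Step 7: +5 new -> 37 infected
Step 8: +2 new -> 39 infected
Step 9: +0 new -> 39 infected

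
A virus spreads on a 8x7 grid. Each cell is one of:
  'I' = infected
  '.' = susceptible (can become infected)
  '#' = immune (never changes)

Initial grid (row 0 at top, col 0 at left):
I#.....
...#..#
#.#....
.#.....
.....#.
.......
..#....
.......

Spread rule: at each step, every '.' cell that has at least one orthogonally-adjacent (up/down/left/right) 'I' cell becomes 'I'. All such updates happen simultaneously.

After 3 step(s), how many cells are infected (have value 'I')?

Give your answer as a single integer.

Step 0 (initial): 1 infected
Step 1: +1 new -> 2 infected
Step 2: +1 new -> 3 infected
Step 3: +2 new -> 5 infected

Answer: 5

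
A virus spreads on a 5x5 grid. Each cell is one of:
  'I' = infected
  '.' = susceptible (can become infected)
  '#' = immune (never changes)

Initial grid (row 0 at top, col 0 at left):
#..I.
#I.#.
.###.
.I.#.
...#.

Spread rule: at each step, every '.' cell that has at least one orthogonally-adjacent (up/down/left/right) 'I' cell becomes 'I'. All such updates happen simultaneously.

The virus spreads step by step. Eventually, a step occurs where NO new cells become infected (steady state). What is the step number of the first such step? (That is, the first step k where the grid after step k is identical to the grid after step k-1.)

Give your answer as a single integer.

Step 0 (initial): 3 infected
Step 1: +7 new -> 10 infected
Step 2: +4 new -> 14 infected
Step 3: +1 new -> 15 infected
Step 4: +1 new -> 16 infected
Step 5: +1 new -> 17 infected
Step 6: +0 new -> 17 infected

Answer: 6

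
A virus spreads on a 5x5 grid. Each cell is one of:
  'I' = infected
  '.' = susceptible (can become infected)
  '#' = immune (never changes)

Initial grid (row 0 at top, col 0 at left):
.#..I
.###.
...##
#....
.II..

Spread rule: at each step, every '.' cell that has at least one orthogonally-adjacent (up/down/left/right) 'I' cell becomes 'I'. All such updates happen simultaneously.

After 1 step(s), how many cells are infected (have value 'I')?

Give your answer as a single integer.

Answer: 9

Derivation:
Step 0 (initial): 3 infected
Step 1: +6 new -> 9 infected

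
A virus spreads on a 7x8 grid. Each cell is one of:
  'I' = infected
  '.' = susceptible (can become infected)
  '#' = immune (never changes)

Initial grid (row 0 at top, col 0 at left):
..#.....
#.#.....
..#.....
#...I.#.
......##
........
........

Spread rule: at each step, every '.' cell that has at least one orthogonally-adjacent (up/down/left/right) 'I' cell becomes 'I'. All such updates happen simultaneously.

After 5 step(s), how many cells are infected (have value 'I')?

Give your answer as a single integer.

Answer: 41

Derivation:
Step 0 (initial): 1 infected
Step 1: +4 new -> 5 infected
Step 2: +7 new -> 12 infected
Step 3: +9 new -> 21 infected
Step 4: +10 new -> 31 infected
Step 5: +10 new -> 41 infected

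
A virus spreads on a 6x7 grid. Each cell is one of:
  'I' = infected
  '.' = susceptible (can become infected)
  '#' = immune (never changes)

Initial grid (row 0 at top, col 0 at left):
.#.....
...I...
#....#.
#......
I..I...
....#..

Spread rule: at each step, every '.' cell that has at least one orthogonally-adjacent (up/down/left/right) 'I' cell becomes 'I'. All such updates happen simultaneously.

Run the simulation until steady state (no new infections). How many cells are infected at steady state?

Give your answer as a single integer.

Step 0 (initial): 3 infected
Step 1: +10 new -> 13 infected
Step 2: +12 new -> 25 infected
Step 3: +7 new -> 32 infected
Step 4: +5 new -> 37 infected
Step 5: +0 new -> 37 infected

Answer: 37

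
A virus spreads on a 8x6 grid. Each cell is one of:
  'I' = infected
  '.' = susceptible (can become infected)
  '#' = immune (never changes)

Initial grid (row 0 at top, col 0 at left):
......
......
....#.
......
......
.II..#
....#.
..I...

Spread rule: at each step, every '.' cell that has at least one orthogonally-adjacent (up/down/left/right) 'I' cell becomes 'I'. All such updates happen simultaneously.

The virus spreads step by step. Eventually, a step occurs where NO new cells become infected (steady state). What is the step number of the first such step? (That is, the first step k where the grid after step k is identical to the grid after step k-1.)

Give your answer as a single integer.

Step 0 (initial): 3 infected
Step 1: +8 new -> 11 infected
Step 2: +9 new -> 20 infected
Step 3: +6 new -> 26 infected
Step 4: +7 new -> 33 infected
Step 5: +5 new -> 38 infected
Step 6: +4 new -> 42 infected
Step 7: +2 new -> 44 infected
Step 8: +1 new -> 45 infected
Step 9: +0 new -> 45 infected

Answer: 9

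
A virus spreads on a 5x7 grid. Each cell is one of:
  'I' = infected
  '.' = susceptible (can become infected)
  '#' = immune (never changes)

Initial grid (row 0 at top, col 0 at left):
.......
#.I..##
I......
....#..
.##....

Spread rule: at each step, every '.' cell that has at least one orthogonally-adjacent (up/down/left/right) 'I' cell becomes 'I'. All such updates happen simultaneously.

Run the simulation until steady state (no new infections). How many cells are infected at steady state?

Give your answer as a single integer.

Step 0 (initial): 2 infected
Step 1: +6 new -> 8 infected
Step 2: +7 new -> 15 infected
Step 3: +4 new -> 19 infected
Step 4: +3 new -> 22 infected
Step 5: +4 new -> 26 infected
Step 6: +2 new -> 28 infected
Step 7: +1 new -> 29 infected
Step 8: +0 new -> 29 infected

Answer: 29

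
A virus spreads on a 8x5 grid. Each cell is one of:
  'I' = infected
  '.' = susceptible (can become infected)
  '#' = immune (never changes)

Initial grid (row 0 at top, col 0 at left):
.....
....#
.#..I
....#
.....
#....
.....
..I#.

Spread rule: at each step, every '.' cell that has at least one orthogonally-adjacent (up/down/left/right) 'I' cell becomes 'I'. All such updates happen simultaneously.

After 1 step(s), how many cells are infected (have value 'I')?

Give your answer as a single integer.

Answer: 5

Derivation:
Step 0 (initial): 2 infected
Step 1: +3 new -> 5 infected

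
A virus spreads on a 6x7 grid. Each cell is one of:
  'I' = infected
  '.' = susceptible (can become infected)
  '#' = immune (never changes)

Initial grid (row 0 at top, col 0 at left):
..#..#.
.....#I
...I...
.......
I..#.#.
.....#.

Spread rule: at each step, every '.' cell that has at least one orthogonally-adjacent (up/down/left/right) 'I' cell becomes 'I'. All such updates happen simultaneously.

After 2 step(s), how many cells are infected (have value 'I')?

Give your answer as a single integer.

Step 0 (initial): 3 infected
Step 1: +9 new -> 12 infected
Step 2: +12 new -> 24 infected

Answer: 24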